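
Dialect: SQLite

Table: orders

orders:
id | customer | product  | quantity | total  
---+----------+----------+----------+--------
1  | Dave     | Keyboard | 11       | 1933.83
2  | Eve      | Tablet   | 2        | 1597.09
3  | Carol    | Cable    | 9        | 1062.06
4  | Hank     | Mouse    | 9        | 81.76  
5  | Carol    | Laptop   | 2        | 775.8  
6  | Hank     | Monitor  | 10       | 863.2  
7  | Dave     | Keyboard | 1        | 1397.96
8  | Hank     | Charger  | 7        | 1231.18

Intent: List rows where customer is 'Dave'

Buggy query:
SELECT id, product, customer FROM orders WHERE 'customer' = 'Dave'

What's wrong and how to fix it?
Bug: Single quotes denote string literals in SQL; the column name is being compared as a constant string

Fix: Remove the quotes around the column name (or use double quotes for an identifier)

Corrected query:
SELECT id, product, customer FROM orders WHERE customer = 'Dave'

Result:
id | product  | customer
---+----------+---------
1  | Keyboard | Dave    
7  | Keyboard | Dave    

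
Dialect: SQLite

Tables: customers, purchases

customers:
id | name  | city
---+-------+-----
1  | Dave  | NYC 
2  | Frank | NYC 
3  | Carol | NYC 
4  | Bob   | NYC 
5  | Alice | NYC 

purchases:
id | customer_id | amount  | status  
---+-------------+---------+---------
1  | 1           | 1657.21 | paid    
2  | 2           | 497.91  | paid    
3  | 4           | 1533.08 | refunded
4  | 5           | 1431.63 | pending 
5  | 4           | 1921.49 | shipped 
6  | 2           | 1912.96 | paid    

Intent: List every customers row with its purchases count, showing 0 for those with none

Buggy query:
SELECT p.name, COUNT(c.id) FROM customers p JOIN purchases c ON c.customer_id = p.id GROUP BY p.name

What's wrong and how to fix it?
Bug: INNER JOIN drops customers rows that have no matching purchases rows

Fix: Switch to LEFT JOIN to retain unmatched parent rows

Corrected query:
SELECT p.name, COUNT(c.id) FROM customers p LEFT JOIN purchases c ON c.customer_id = p.id GROUP BY p.name

Result:
name  | COUNT(c.id)
------+------------
Alice | 1          
Bob   | 2          
Carol | 0          
Dave  | 1          
Frank | 2          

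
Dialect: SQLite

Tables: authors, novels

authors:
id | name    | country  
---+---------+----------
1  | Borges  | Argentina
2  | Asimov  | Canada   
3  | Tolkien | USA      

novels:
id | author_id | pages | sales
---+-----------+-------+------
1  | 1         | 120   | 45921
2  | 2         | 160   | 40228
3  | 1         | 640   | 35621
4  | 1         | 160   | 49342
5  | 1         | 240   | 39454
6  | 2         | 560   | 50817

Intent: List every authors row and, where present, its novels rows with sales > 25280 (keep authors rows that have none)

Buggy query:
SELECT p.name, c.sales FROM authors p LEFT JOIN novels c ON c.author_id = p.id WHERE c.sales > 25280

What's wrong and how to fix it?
Bug: Filtering c.sales in WHERE discards the NULL rows produced by LEFT JOIN, turning it into an inner join

Fix: Put 'c.sales > 25280' in the JOIN's ON clause instead of WHERE

Corrected query:
SELECT p.name, c.sales FROM authors p LEFT JOIN novels c ON c.author_id = p.id AND c.sales > 25280

Result:
name    | sales
--------+------
Borges  | 35621
Borges  | 39454
Borges  | 45921
Borges  | 49342
Asimov  | 40228
Asimov  | 50817
Tolkien | NULL 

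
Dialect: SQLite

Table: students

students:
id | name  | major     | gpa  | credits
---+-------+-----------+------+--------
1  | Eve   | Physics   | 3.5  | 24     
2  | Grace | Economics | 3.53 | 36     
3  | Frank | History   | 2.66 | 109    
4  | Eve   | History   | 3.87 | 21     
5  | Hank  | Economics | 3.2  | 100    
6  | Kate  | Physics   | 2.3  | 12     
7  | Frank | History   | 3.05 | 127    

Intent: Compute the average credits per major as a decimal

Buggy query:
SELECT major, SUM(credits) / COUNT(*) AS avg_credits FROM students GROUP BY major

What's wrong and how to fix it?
Bug: SUM(credits) and COUNT(*) are both integers; the division truncates the fractional part

Fix: Cast one side to REAL so the division keeps the fractional part

Corrected query:
SELECT major, SUM(credits) * 1.0 / COUNT(*) AS avg_credits FROM students GROUP BY major

Result:
major     | avg_credits
----------+------------
Economics | 68         
History   | 85.666667  
Physics   | 18         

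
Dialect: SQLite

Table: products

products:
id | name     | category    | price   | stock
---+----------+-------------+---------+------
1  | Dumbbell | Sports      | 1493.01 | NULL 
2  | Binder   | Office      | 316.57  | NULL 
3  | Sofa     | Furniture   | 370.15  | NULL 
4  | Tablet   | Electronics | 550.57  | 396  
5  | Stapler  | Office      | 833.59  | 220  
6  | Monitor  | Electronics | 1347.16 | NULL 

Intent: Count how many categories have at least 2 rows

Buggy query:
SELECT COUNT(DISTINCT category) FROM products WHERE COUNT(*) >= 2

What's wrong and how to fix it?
Bug: WHERE filters individual rows, not groups, so a group-level COUNT is invalid there

Fix: Use a subquery that GROUPs and filters with HAVING, then count its rows

Corrected query:
SELECT COUNT(*) FROM (SELECT category FROM products GROUP BY category HAVING COUNT(*) >= 2)

Result:
COUNT(*)
--------
2       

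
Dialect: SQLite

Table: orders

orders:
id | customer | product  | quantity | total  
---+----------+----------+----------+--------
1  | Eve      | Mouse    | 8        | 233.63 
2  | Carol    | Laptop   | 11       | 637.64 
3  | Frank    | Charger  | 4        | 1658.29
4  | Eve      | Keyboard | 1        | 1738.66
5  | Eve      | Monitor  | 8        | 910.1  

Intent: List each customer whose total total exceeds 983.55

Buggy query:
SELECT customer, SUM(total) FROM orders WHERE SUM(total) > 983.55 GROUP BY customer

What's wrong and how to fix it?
Bug: Aggregate functions cannot appear in a WHERE clause

Fix: Move the aggregate condition to a HAVING clause

Corrected query:
SELECT customer, SUM(total) FROM orders GROUP BY customer HAVING SUM(total) > 983.55

Result:
customer | SUM(total)
---------+-----------
Eve      | 2882.39   
Frank    | 1658.29   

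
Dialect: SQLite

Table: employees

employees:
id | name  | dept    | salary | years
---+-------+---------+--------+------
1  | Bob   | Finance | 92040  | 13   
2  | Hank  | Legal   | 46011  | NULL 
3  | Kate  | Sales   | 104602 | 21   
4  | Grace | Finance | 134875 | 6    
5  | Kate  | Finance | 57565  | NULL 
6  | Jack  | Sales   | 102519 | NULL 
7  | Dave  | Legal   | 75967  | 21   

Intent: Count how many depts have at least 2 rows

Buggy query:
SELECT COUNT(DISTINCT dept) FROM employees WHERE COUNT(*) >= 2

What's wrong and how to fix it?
Bug: WHERE filters individual rows, not groups, so a group-level COUNT is invalid there

Fix: Group first with HAVING COUNT(*) >= 2, then COUNT the resulting groups

Corrected query:
SELECT COUNT(*) FROM (SELECT dept FROM employees GROUP BY dept HAVING COUNT(*) >= 2)

Result:
COUNT(*)
--------
3       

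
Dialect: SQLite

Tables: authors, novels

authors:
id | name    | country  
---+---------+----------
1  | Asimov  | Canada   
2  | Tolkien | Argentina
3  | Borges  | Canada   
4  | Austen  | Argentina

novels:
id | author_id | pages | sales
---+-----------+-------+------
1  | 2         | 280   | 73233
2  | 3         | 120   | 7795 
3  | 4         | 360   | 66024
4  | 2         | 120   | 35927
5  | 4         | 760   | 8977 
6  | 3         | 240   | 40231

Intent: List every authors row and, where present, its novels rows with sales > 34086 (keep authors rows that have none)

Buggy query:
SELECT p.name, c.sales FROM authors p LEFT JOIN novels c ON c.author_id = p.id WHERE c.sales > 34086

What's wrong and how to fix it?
Bug: A WHERE condition on the right-hand table after LEFT JOIN drops unmatched parents

Fix: Put 'c.sales > 34086' in the JOIN's ON clause instead of WHERE

Corrected query:
SELECT p.name, c.sales FROM authors p LEFT JOIN novels c ON c.author_id = p.id AND c.sales > 34086

Result:
name    | sales
--------+------
Asimov  | NULL 
Tolkien | 35927
Tolkien | 73233
Borges  | 40231
Austen  | 66024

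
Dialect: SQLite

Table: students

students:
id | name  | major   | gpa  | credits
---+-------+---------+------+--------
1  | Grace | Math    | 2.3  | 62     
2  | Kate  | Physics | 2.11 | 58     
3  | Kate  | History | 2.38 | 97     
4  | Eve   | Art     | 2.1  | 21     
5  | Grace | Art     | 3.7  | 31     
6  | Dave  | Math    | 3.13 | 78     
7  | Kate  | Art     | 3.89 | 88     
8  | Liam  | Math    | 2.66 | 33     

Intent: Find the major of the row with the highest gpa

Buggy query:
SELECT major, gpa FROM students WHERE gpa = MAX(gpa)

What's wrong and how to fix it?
Bug: MAX(gpa) is an aggregate and cannot be used directly in WHERE

Fix: Wrap MAX in a scalar subquery so WHERE compares against a single value

Corrected query:
SELECT major, gpa FROM students WHERE gpa = (SELECT MAX(gpa) FROM students)

Result:
major | gpa 
------+-----
Art   | 3.89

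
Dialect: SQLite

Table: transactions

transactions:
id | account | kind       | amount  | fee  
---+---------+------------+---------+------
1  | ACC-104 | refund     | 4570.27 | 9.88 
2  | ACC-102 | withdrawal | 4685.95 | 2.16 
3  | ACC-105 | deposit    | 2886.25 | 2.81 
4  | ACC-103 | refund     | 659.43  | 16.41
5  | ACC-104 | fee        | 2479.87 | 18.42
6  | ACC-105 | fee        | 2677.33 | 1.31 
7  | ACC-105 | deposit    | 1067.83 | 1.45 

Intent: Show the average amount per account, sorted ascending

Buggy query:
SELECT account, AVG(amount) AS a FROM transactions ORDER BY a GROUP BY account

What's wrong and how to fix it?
Bug: ORDER BY appears before GROUP BY; SQL clause order requires GROUP BY first

Fix: Reorder: SELECT … FROM … GROUP BY … ORDER BY …

Corrected query:
SELECT account, AVG(amount) AS a FROM transactions GROUP BY account ORDER BY a

Result:
account | a      
--------+--------
ACC-103 | 659.43 
ACC-105 | 2210.47
ACC-104 | 3525.07
ACC-102 | 4685.95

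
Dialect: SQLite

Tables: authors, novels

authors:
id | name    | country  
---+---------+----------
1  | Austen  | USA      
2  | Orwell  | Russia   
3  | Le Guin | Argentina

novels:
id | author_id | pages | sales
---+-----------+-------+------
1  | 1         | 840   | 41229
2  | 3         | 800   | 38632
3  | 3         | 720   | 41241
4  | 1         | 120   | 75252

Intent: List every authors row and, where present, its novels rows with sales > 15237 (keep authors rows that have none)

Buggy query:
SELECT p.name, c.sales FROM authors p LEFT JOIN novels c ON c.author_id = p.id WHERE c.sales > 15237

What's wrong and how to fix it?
Bug: Filtering c.sales in WHERE discards the NULL rows produced by LEFT JOIN, turning it into an inner join

Fix: Move the right-table condition into the ON clause so unmatched parents are kept

Corrected query:
SELECT p.name, c.sales FROM authors p LEFT JOIN novels c ON c.author_id = p.id AND c.sales > 15237

Result:
name    | sales
--------+------
Austen  | 41229
Austen  | 75252
Orwell  | NULL 
Le Guin | 38632
Le Guin | 41241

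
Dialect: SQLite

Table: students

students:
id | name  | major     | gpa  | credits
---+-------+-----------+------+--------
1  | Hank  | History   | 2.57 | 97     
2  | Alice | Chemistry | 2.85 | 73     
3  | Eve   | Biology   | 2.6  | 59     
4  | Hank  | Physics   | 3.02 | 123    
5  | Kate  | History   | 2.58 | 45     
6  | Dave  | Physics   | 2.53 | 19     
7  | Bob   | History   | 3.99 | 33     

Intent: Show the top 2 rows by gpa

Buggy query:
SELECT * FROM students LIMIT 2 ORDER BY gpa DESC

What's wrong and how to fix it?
Bug: LIMIT must come after ORDER BY

Fix: Swap the clauses: ORDER BY first, then LIMIT

Corrected query:
SELECT * FROM students ORDER BY gpa DESC LIMIT 2

Result:
id | name | major   | gpa  | credits
---+------+---------+------+--------
7  | Bob  | History | 3.99 | 33     
4  | Hank | Physics | 3.02 | 123    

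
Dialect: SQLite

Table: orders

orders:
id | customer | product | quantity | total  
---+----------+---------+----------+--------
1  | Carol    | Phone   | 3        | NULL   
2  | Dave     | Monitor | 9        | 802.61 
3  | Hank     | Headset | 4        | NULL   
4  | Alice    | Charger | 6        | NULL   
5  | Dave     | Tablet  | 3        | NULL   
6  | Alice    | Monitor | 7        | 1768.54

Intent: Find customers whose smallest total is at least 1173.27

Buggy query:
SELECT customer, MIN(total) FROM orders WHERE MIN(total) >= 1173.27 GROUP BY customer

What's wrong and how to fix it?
Bug: MIN() in WHERE is a misuse of aggregate

Fix: Use HAVING for the per-group MIN condition

Corrected query:
SELECT customer, MIN(total) FROM orders GROUP BY customer HAVING MIN(total) >= 1173.27

Result:
customer | MIN(total)
---------+-----------
Alice    | 1768.54   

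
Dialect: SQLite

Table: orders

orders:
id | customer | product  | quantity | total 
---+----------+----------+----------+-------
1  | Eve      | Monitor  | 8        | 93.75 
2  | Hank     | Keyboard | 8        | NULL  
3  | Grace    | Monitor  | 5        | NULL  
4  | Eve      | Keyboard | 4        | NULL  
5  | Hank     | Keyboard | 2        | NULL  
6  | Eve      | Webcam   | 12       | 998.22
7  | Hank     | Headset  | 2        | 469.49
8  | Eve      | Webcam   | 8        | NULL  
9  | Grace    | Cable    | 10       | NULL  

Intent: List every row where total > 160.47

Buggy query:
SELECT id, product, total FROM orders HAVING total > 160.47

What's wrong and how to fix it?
Bug: This is a non-aggregate query (no GROUP BY, no aggregates), so in SQLite the HAVING clause is invalid here; a row-level condition belongs in WHERE

Fix: Use WHERE for row-level filtering

Corrected query:
SELECT id, product, total FROM orders WHERE total > 160.47

Result:
id | product | total 
---+---------+-------
6  | Webcam  | 998.22
7  | Headset | 469.49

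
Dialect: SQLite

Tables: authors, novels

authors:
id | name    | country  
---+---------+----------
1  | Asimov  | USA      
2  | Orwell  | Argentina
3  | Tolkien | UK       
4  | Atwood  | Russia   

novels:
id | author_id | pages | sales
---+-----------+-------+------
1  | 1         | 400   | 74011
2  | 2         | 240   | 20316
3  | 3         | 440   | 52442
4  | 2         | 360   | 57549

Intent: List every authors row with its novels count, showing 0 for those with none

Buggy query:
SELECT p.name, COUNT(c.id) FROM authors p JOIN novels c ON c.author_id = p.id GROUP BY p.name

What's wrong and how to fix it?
Bug: An inner join excludes parents with zero children

Fix: Switch to LEFT JOIN to retain unmatched parent rows

Corrected query:
SELECT p.name, COUNT(c.id) FROM authors p LEFT JOIN novels c ON c.author_id = p.id GROUP BY p.name

Result:
name    | COUNT(c.id)
--------+------------
Asimov  | 1          
Atwood  | 0          
Orwell  | 2          
Tolkien | 1          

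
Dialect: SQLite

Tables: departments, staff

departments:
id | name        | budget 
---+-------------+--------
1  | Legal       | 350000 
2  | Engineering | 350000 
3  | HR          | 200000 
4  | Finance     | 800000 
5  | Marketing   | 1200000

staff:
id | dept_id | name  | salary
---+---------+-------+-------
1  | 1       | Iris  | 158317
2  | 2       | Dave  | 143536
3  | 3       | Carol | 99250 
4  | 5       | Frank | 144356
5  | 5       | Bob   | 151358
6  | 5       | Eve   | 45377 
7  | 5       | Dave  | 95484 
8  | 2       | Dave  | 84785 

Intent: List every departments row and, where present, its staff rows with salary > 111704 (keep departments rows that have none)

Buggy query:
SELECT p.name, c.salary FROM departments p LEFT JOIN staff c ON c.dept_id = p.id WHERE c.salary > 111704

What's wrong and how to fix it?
Bug: Filtering c.salary in WHERE discards the NULL rows produced by LEFT JOIN, turning it into an inner join

Fix: Put 'c.salary > 111704' in the JOIN's ON clause instead of WHERE

Corrected query:
SELECT p.name, c.salary FROM departments p LEFT JOIN staff c ON c.dept_id = p.id AND c.salary > 111704

Result:
name        | salary
------------+-------
Legal       | 158317
Engineering | 143536
HR          | NULL  
Finance     | NULL  
Marketing   | 144356
Marketing   | 151358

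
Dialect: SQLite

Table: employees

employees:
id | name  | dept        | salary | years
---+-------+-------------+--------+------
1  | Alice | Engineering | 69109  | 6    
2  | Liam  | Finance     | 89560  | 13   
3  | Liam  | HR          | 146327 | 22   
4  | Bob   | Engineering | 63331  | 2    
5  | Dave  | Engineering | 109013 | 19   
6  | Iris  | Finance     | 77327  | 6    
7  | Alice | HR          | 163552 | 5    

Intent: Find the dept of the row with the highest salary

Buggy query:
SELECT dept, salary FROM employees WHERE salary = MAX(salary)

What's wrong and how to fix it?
Bug: MAX(salary) is an aggregate and cannot be used directly in WHERE

Fix: Use a subquery: WHERE salary = (SELECT MAX(salary) FROM employees)

Corrected query:
SELECT dept, salary FROM employees WHERE salary = (SELECT MAX(salary) FROM employees)

Result:
dept | salary
-----+-------
HR   | 163552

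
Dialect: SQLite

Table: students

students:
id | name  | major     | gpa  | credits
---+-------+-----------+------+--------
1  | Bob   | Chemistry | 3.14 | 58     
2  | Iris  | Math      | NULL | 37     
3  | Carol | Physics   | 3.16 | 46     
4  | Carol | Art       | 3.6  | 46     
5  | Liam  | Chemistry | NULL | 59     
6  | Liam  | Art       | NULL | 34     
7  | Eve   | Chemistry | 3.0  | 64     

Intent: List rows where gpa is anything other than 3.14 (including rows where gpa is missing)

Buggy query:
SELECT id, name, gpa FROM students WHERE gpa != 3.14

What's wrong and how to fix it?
Bug: 'gpa != 3.14' is unknown when gpa is NULL, so NULL rows are silently excluded

Fix: Add an explicit OR gpa IS NULL to include the missing-value rows

Corrected query:
SELECT id, name, gpa FROM students WHERE gpa != 3.14 OR gpa IS NULL

Result:
id | name  | gpa 
---+-------+-----
2  | Iris  | NULL
3  | Carol | 3.16
4  | Carol | 3.6 
5  | Liam  | NULL
6  | Liam  | NULL
7  | Eve   | 3   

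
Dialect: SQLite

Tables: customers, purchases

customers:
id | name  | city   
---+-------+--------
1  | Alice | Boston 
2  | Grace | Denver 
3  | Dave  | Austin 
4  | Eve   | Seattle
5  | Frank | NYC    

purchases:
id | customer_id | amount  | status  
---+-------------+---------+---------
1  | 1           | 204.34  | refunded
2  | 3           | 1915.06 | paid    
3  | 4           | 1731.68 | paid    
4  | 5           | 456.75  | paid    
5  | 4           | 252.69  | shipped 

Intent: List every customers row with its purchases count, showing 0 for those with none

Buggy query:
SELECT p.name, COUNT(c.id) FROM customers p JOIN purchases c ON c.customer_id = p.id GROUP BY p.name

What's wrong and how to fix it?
Bug: An inner join excludes parents with zero children

Fix: Switch to LEFT JOIN to retain unmatched parent rows

Corrected query:
SELECT p.name, COUNT(c.id) FROM customers p LEFT JOIN purchases c ON c.customer_id = p.id GROUP BY p.name

Result:
name  | COUNT(c.id)
------+------------
Alice | 1          
Dave  | 1          
Eve   | 2          
Frank | 1          
Grace | 0          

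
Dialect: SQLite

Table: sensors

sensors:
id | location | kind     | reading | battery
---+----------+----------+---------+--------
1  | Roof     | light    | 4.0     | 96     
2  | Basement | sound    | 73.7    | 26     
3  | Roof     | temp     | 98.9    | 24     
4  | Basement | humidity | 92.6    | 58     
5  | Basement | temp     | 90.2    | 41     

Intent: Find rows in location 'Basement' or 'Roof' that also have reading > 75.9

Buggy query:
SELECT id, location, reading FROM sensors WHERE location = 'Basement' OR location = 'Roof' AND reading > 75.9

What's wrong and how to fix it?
Bug: AND binds tighter than OR, so this parses as location = 'Basement' OR (location = 'Roof' AND reading > 75.9)

Fix: Add parentheses around the OR so the AND applies to both alternatives

Corrected query:
SELECT id, location, reading FROM sensors WHERE (location = 'Basement' OR location = 'Roof') AND reading > 75.9

Result:
id | location | reading
---+----------+--------
3  | Roof     | 98.9   
4  | Basement | 92.6   
5  | Basement | 90.2   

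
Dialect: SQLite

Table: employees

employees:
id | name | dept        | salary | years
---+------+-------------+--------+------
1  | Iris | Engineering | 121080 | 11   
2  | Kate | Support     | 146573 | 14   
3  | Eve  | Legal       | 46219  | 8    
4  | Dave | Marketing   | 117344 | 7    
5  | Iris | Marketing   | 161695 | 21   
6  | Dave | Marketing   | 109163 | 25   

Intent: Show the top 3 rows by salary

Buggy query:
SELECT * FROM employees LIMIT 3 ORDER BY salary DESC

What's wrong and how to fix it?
Bug: LIMIT must come after ORDER BY

Fix: Swap the clauses: ORDER BY first, then LIMIT

Corrected query:
SELECT * FROM employees ORDER BY salary DESC LIMIT 3

Result:
id | name | dept        | salary | years
---+------+-------------+--------+------
5  | Iris | Marketing   | 161695 | 21   
2  | Kate | Support     | 146573 | 14   
1  | Iris | Engineering | 121080 | 11   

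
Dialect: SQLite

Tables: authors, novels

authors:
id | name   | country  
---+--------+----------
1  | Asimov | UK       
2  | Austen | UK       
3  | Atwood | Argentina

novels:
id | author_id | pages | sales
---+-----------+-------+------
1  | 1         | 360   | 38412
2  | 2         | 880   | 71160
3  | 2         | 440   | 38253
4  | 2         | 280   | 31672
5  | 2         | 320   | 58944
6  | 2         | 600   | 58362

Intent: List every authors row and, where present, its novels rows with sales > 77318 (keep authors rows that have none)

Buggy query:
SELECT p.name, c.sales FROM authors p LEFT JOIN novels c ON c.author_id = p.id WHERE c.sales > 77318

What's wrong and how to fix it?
Bug: A WHERE condition on the right-hand table after LEFT JOIN drops unmatched parents

Fix: Move the right-table condition into the ON clause so unmatched parents are kept

Corrected query:
SELECT p.name, c.sales FROM authors p LEFT JOIN novels c ON c.author_id = p.id AND c.sales > 77318

Result:
name   | sales
-------+------
Asimov | NULL 
Austen | NULL 
Atwood | NULL 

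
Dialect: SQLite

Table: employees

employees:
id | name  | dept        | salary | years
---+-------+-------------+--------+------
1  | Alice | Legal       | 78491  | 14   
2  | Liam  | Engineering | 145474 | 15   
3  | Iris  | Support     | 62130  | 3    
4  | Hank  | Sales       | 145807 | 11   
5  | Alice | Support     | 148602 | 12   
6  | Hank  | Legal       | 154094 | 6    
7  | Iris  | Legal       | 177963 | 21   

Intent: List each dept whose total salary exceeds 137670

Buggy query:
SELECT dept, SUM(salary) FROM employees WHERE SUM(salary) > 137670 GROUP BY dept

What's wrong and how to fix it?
Bug: WHERE runs before GROUP BY, so aggregates aren't available there

Fix: Use HAVING (which filters groups after aggregation) instead of WHERE

Corrected query:
SELECT dept, SUM(salary) FROM employees GROUP BY dept HAVING SUM(salary) > 137670

Result:
dept        | SUM(salary)
------------+------------
Engineering | 145474     
Legal       | 410548     
Sales       | 145807     
Support     | 210732     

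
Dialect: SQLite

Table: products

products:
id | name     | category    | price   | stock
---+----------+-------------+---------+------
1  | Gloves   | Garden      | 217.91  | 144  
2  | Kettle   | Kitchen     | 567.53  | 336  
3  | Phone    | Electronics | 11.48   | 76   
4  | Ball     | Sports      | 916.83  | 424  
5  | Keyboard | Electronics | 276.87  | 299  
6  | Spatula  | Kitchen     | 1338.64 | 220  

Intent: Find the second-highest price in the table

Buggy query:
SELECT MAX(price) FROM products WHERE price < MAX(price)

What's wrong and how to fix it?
Bug: MAX(price) on the right of the comparison is an aggregate-in-WHERE error

Fix: Compute the overall MAX in a subquery, then take MAX of rows below it

Corrected query:
SELECT MAX(price) FROM products WHERE price < (SELECT MAX(price) FROM products)

Result:
MAX(price)
----------
916.83    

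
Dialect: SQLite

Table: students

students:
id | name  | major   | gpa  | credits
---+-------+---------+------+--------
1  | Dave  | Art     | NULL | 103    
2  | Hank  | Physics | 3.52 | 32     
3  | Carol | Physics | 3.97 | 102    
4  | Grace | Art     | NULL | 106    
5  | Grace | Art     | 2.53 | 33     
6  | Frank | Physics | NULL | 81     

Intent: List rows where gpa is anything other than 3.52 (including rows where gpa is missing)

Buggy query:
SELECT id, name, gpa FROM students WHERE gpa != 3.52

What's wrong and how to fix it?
Bug: 'gpa != 3.52' is unknown when gpa is NULL, so NULL rows are silently excluded

Fix: Add an explicit OR gpa IS NULL to include the missing-value rows

Corrected query:
SELECT id, name, gpa FROM students WHERE gpa != 3.52 OR gpa IS NULL

Result:
id | name  | gpa 
---+-------+-----
1  | Dave  | NULL
3  | Carol | 3.97
4  | Grace | NULL
5  | Grace | 2.53
6  | Frank | NULL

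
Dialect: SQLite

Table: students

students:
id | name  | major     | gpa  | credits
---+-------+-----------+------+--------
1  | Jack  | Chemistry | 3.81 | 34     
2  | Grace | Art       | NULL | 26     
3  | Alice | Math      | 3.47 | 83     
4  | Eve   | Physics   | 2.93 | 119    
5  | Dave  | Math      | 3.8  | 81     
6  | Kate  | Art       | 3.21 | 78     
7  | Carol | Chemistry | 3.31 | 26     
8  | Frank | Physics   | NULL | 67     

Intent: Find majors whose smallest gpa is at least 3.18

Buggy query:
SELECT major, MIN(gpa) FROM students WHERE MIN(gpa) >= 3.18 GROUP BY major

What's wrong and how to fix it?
Bug: MIN() in WHERE is a misuse of aggregate

Fix: Use HAVING for the per-group MIN condition

Corrected query:
SELECT major, MIN(gpa) FROM students GROUP BY major HAVING MIN(gpa) >= 3.18

Result:
major     | MIN(gpa)
----------+---------
Art       | 3.21    
Chemistry | 3.31    
Math      | 3.47    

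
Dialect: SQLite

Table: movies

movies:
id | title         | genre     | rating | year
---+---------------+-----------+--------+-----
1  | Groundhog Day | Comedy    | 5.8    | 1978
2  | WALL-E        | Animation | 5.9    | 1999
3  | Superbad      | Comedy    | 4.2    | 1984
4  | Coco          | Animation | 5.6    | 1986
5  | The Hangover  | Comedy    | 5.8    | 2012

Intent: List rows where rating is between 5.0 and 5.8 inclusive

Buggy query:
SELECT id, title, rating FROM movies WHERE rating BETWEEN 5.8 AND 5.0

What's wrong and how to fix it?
Bug: The bounds are reversed; BETWEEN a AND b requires a <= b to match anything

Fix: Swap the bounds so the smaller value comes first

Corrected query:
SELECT id, title, rating FROM movies WHERE rating BETWEEN 5.0 AND 5.8

Result:
id | title         | rating
---+---------------+-------
1  | Groundhog Day | 5.8   
4  | Coco          | 5.6   
5  | The Hangover  | 5.8   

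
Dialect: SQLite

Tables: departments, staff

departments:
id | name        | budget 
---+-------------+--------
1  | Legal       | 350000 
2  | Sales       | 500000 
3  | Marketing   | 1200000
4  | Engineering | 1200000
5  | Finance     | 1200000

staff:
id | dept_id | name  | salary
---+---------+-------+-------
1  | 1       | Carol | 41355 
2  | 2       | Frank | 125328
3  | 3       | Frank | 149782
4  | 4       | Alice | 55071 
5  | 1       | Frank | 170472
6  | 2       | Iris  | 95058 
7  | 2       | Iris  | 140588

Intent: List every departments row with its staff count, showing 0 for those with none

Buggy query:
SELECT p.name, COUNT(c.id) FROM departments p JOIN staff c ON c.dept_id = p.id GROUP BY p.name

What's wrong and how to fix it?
Bug: INNER JOIN drops departments rows that have no matching staff rows

Fix: Switch to LEFT JOIN to retain unmatched parent rows

Corrected query:
SELECT p.name, COUNT(c.id) FROM departments p LEFT JOIN staff c ON c.dept_id = p.id GROUP BY p.name

Result:
name        | COUNT(c.id)
------------+------------
Engineering | 1          
Finance     | 0          
Legal       | 2          
Marketing   | 1          
Sales       | 3          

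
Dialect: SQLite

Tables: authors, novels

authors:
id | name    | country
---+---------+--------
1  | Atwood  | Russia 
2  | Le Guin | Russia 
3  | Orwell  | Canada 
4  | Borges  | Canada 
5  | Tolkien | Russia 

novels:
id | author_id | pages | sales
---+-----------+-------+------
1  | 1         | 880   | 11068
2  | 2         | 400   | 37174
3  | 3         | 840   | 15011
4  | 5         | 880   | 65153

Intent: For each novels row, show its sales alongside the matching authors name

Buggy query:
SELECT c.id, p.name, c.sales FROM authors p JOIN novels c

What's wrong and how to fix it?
Bug: JOIN with no ON clause produces a cartesian product; every novels row pairs with every authors row

Fix: Specify the join condition linking the foreign key to the parent id

Corrected query:
SELECT c.id, p.name, c.sales FROM authors p JOIN novels c ON c.author_id = p.id

Result:
id | name    | sales
---+---------+------
1  | Atwood  | 11068
2  | Le Guin | 37174
3  | Orwell  | 15011
4  | Tolkien | 65153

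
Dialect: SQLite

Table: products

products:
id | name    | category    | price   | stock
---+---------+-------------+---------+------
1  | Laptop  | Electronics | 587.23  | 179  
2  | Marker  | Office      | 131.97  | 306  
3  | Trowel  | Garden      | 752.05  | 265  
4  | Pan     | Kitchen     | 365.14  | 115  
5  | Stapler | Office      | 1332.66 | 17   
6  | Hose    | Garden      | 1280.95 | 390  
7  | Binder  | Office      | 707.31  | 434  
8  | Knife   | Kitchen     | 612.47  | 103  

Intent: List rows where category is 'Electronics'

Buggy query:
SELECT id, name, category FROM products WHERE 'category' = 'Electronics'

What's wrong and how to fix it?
Bug: Single quotes denote string literals in SQL; the column name is being compared as a constant string

Fix: Reference the column as category without single quotes

Corrected query:
SELECT id, name, category FROM products WHERE category = 'Electronics'

Result:
id | name   | category   
---+--------+------------
1  | Laptop | Electronics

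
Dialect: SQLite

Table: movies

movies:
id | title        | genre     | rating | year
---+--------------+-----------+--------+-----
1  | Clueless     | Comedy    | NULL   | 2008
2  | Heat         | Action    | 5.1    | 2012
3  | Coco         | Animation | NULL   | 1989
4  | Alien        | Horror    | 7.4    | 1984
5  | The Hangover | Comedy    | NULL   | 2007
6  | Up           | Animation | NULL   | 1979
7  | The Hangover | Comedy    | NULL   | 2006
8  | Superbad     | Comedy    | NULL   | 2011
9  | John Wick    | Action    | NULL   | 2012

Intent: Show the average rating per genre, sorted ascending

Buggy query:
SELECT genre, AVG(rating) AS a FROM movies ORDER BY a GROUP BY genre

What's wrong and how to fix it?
Bug: GROUP BY must precede ORDER BY

Fix: Move ORDER BY to the end, after GROUP BY

Corrected query:
SELECT genre, AVG(rating) AS a FROM movies GROUP BY genre ORDER BY a

Result:
genre     | a   
----------+-----
Animation | NULL
Comedy    | NULL
Action    | 5.1 
Horror    | 7.4 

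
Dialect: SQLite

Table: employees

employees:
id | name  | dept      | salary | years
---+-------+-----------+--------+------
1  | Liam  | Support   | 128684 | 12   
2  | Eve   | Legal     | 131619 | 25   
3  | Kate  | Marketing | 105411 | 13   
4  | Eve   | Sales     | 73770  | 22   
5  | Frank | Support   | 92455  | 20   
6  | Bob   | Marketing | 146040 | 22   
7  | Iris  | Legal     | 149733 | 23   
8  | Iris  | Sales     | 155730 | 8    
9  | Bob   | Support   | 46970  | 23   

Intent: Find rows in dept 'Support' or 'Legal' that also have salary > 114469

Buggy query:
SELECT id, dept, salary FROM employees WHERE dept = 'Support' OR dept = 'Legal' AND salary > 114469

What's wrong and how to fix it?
Bug: Without parentheses, AND is evaluated before OR, so the salary filter only applies to the 'Legal' branch

Fix: Group the OR with parentheses (or use IN), then AND the threshold

Corrected query:
SELECT id, dept, salary FROM employees WHERE (dept = 'Support' OR dept = 'Legal') AND salary > 114469

Result:
id | dept    | salary
---+---------+-------
1  | Support | 128684
2  | Legal   | 131619
7  | Legal   | 149733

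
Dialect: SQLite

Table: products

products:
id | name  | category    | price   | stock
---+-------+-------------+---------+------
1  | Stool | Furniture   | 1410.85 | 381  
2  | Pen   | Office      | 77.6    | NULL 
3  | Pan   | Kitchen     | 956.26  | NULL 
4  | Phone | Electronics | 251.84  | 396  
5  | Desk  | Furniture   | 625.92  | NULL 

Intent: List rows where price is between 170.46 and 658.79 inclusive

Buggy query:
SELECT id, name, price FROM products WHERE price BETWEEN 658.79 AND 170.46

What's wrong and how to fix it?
Bug: The bounds are reversed; BETWEEN a AND b requires a <= b to match anything

Fix: Swap the bounds so the smaller value comes first

Corrected query:
SELECT id, name, price FROM products WHERE price BETWEEN 170.46 AND 658.79

Result:
id | name  | price 
---+-------+-------
4  | Phone | 251.84
5  | Desk  | 625.92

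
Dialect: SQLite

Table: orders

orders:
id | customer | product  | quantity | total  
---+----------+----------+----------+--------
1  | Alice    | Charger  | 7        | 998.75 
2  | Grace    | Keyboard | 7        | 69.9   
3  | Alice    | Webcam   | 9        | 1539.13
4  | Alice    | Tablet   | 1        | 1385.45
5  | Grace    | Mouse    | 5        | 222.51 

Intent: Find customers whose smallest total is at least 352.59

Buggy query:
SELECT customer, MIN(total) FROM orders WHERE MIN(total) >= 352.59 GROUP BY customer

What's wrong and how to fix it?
Bug: MIN() in WHERE is a misuse of aggregate

Fix: Use HAVING for the per-group MIN condition

Corrected query:
SELECT customer, MIN(total) FROM orders GROUP BY customer HAVING MIN(total) >= 352.59

Result:
customer | MIN(total)
---------+-----------
Alice    | 998.75    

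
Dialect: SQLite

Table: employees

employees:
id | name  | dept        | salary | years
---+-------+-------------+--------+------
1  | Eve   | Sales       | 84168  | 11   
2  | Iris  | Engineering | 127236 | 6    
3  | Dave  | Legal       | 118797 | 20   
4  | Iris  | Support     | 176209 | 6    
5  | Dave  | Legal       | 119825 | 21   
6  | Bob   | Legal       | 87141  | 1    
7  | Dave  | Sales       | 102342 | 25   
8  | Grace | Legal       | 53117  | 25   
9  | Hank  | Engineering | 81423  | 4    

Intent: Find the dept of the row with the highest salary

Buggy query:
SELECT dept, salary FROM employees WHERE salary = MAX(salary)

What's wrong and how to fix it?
Bug: WHERE is evaluated per row; an aggregate over the whole table isn't defined there

Fix: Wrap MAX in a scalar subquery so WHERE compares against a single value

Corrected query:
SELECT dept, salary FROM employees WHERE salary = (SELECT MAX(salary) FROM employees)

Result:
dept    | salary
--------+-------
Support | 176209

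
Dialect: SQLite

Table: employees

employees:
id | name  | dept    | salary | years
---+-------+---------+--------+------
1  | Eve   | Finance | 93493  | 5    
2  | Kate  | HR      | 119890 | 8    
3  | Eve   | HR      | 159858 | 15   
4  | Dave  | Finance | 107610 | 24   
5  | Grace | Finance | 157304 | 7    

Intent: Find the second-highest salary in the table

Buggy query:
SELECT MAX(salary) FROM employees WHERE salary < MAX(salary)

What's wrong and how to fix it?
Bug: MAX(salary) on the right of the comparison is an aggregate-in-WHERE error

Fix: Put the inner MAX in a scalar subquery

Corrected query:
SELECT MAX(salary) FROM employees WHERE salary < (SELECT MAX(salary) FROM employees)

Result:
MAX(salary)
-----------
157304     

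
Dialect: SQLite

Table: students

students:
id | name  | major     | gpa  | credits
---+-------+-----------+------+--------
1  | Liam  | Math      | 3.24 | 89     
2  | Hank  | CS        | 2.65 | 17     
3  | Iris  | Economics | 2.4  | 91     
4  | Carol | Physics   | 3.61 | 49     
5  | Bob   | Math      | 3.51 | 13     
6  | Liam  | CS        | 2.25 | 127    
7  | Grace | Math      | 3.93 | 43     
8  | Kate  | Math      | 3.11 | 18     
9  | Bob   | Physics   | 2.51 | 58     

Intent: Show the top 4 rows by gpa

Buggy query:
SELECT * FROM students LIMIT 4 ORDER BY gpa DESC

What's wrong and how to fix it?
Bug: LIMIT must come after ORDER BY

Fix: Swap the clauses: ORDER BY first, then LIMIT

Corrected query:
SELECT * FROM students ORDER BY gpa DESC LIMIT 4

Result:
id | name  | major   | gpa  | credits
---+-------+---------+------+--------
7  | Grace | Math    | 3.93 | 43     
4  | Carol | Physics | 3.61 | 49     
5  | Bob   | Math    | 3.51 | 13     
1  | Liam  | Math    | 3.24 | 89     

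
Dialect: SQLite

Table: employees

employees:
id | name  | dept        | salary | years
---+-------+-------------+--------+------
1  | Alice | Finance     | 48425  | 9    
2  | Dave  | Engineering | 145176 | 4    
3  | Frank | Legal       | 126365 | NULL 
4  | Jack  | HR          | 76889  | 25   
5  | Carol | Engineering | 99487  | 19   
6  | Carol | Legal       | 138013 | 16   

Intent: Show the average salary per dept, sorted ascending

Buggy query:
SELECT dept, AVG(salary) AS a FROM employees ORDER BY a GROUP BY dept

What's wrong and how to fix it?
Bug: GROUP BY must precede ORDER BY

Fix: Move ORDER BY to the end, after GROUP BY

Corrected query:
SELECT dept, AVG(salary) AS a FROM employees GROUP BY dept ORDER BY a

Result:
dept        | a       
------------+---------
Finance     | 48425   
HR          | 76889   
Engineering | 122331.5
Legal       | 132189  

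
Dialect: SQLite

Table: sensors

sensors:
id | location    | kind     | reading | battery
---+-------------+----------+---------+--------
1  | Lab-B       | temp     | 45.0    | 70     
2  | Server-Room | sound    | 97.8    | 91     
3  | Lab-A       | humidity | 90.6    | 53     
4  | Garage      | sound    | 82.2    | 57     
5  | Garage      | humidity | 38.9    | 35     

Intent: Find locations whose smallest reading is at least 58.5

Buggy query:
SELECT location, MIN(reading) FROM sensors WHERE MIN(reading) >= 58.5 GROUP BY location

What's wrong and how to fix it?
Bug: Aggregates like MIN are computed per group after WHERE runs

Fix: Replace WHERE with HAVING after the GROUP BY

Corrected query:
SELECT location, MIN(reading) FROM sensors GROUP BY location HAVING MIN(reading) >= 58.5

Result:
location    | MIN(reading)
------------+-------------
Lab-A       | 90.6        
Server-Room | 97.8        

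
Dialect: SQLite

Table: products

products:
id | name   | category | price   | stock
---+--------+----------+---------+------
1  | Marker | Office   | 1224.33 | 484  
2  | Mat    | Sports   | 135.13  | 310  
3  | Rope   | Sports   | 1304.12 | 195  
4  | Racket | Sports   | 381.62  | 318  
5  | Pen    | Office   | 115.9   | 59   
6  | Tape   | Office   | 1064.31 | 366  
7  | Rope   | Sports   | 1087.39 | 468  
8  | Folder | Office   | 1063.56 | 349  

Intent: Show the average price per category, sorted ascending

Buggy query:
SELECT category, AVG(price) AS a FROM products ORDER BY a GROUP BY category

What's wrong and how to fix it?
Bug: ORDER BY appears before GROUP BY; SQL clause order requires GROUP BY first

Fix: Reorder: SELECT … FROM … GROUP BY … ORDER BY …

Corrected query:
SELECT category, AVG(price) AS a FROM products GROUP BY category ORDER BY a

Result:
category | a      
---------+--------
Sports   | 727.065
Office   | 867.025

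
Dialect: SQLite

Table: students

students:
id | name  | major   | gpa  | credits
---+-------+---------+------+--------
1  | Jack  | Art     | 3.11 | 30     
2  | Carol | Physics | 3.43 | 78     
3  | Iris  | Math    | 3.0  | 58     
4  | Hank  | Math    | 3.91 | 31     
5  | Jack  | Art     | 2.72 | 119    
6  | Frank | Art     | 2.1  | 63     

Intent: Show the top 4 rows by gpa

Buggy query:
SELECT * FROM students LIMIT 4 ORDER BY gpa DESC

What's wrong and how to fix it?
Bug: LIMIT must come after ORDER BY

Fix: Swap the clauses: ORDER BY first, then LIMIT

Corrected query:
SELECT * FROM students ORDER BY gpa DESC LIMIT 4

Result:
id | name  | major   | gpa  | credits
---+-------+---------+------+--------
4  | Hank  | Math    | 3.91 | 31     
2  | Carol | Physics | 3.43 | 78     
1  | Jack  | Art     | 3.11 | 30     
3  | Iris  | Math    | 3    | 58     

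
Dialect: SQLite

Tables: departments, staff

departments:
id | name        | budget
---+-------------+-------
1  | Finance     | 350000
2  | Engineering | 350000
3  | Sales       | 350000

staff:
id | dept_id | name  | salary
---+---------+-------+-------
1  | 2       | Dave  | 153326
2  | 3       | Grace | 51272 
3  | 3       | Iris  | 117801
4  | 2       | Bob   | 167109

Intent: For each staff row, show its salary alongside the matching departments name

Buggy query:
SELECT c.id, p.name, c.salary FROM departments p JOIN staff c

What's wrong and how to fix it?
Bug: JOIN with no ON clause produces a cartesian product; every staff row pairs with every departments row

Fix: Specify the join condition linking the foreign key to the parent id

Corrected query:
SELECT c.id, p.name, c.salary FROM departments p JOIN staff c ON c.dept_id = p.id

Result:
id | name        | salary
---+-------------+-------
1  | Engineering | 153326
2  | Sales       | 51272 
3  | Sales       | 117801
4  | Engineering | 167109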